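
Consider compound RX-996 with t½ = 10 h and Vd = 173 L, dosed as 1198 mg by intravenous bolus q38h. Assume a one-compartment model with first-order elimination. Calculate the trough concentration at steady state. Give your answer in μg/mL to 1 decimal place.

0.5 μg/mL

τ/t½ = 38/10 ≈ 3.8, so fraction remaining f = (1/2)^(38/10) ≈ 0.0718.
Each bolus raises the concentration by D/Vd = 1198/173 ≈ 6.925 μg/mL.
Steady-state trough Cmin,ss = C₀·f/(1−f) ≈ 6.925 × 0.0718/0.9282 ≈ 0.536 μg/mL.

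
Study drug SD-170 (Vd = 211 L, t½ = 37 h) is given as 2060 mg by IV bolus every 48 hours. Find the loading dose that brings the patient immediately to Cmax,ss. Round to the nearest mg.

3473 mg

f = (1/2)^(48/37) ≈ 0.406888; accumulation ratio R = 1/(1−f) ≈ 1.68602.
Loading dose to hit Cmax,ss on first dose: D_load = D_maint·R ≈ 2060 × 1.68602 ≈ 3473.20 mg.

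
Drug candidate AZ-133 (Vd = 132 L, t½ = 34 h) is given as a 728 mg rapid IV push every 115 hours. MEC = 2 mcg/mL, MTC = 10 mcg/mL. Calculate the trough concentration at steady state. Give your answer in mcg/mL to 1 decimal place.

k = ln2/t½ = ln2/34 ≈ 0.020387 h⁻¹; fraction remaining f = e^(−kτ) = e^(−0.020387×115) ≈ 0.0959.
Single-dose peak C₀ = D/Vd = 728/132 ≈ 5.515 mcg/mL.
Steady-state trough Cmin,ss = C₀·f/(1−f) ≈ 5.515 × 0.0959/0.9041 ≈ 0.585 mcg/mL.
Trough 0.6 mcg/mL vs MEC 2 mcg/mL: subtherapeutic.

0.6 mcg/mL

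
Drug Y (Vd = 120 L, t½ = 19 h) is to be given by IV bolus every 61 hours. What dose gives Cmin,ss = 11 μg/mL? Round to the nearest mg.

10899 mg

τ/t½ = 61/19 ≈ 3.2105, so f = (1/2)^(61/19) ≈ 0.108028.
Cmin,ss = (D/Vd)·f/(1−f), so D = Cmin,ss·Vd·(1−f)/f.
D = 11 × 120 × (1−f)/f ≈ 11 × 120 × 8.25686 ≈ 10899.06 mg.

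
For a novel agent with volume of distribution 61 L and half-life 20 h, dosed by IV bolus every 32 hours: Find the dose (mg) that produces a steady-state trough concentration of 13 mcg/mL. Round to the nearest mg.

τ/t½ = 32/20 ≈ 1.6, so f = (1/2)^(32/20) ≈ 0.329877.
Cmin,ss = (D/Vd)·f/(1−f), so D = Cmin,ss·Vd·(1−f)/f.
D = 13 × 61 × (1−f)/f ≈ 13 × 61 × 2.03143 ≈ 1610.92 mg.

1611 mg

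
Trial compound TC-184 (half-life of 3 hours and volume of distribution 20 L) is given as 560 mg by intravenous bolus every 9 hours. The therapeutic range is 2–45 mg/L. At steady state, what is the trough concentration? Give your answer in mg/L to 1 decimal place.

The dosing interval is 3 half-lives, so f = 2^(−3) = 0.125.
At steady state, R = 1/(1 − 0.125) = 8/7.
Single-dose peak C₀ = D/Vd = 560/20 = 28 mg/L.
Steady-state peak Cmax,ss = C₀·R = 28 × 8/7 ≈ 32.000 mg/L.
Steady-state trough Cmin,ss = Cmax,ss·f ≈ 32.000 × 0.125 ≈ 4.000 mg/L.
Trough 4.0 mg/L vs MEC 2 mg/L: adequate.

4.0 mg/L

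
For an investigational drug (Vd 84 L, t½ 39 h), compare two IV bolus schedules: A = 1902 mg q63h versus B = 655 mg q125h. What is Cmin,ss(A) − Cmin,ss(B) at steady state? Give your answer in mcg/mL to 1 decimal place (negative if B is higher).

Regimen A: f = (1/2)^(63/39) ≈ 0.3264; Cmin,ss = (1902/84)·f/(1−f) ≈ 10.972 mcg/mL.
Regimen B: f = (1/2)^(125/39) ≈ 0.1084; Cmin,ss = (655/84)·f/(1−f) ≈ 0.948 mcg/mL.
Difference ≈ 10.972 − 0.948 ≈ 10.024 mcg/mL.

10.0 mcg/mL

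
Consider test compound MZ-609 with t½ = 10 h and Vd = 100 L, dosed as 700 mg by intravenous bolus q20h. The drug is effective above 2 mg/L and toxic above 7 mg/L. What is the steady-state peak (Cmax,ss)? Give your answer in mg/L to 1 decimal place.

The dosing interval is 2 half-lives, so f = 2^(−2) = 0.25.
Accumulation ratio R = 1/(1 − f) = 1/0.75 = 4/3.
Single-dose peak C₀ = D/Vd = 700/100 = 7 mg/L.
Steady-state peak Cmax,ss = C₀·R = 7 × 4/3 ≈ 9.333 mg/L.
Peak 9.3 mg/L vs MTC 7 mg/L: exceeds toxic threshold.

9.3 mg/L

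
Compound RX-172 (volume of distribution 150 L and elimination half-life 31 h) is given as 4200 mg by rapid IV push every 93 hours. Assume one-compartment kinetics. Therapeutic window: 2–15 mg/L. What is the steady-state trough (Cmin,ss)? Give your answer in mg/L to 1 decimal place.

4.0 mg/L

The dosing interval is 3 half-lives, so f = 2^(−3) = 0.125.
Accumulation ratio R = 1/(1 − f) = 1/0.875 = 8/7.
Single-dose peak C₀ = D/Vd = 4200/150 = 28 mg/L.
Steady-state peak Cmax,ss = C₀·R = 28 × 8/7 ≈ 32.000 mg/L.
Steady-state trough Cmin,ss = Cmax,ss·f ≈ 32.000 × 0.125 ≈ 4.000 mg/L.
Trough 4.0 mg/L vs MEC 2 mg/L: adequate.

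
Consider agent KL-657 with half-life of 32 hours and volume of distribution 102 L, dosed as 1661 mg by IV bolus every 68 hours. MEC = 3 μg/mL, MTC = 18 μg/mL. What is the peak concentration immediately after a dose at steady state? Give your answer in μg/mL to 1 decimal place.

21.1 μg/mL

τ/t½ = 68/32 ≈ 2.125, so fraction remaining f = (1/2)^(68/32) ≈ 0.2293.
Accumulation ratio R = 1/(1 − f) ≈ 1/0.7707 ≈ 1.2975.
Single-dose peak C₀ = D/Vd = 1661/102 ≈ 16.284 μg/mL.
Steady-state peak Cmax,ss = C₀·R ≈ 16.284 × 1.2975 ≈ 21.128 μg/mL.
Peak 21.1 μg/mL vs MTC 18 μg/mL: exceeds toxic threshold.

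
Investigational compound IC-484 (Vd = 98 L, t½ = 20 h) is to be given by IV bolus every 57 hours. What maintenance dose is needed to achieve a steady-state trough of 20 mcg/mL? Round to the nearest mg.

12172 mg

τ/t½ = 57/20 ≈ 2.85, so f = (1/2)^(57/20) ≈ 0.138696.
Cmin,ss = (D/Vd)·f/(1−f), so D = Cmin,ss·Vd·(1−f)/f.
D = 20 × 98 × (1−f)/f ≈ 20 × 98 × 6.21001 ≈ 12171.62 mg.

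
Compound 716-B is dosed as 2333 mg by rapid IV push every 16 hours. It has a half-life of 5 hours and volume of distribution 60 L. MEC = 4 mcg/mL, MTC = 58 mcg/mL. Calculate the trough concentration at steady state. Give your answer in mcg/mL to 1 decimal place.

4.7 mcg/mL

Over one 16-h interval, 16/5 ≈ 3.2 half-lives elapse, leaving f ≈ 0.1088 of each dose.
At steady state, accumulation factor R = 1/(1 − e^(−kτ)) ≈ 1.1221.
Each bolus raises the concentration by D/Vd = 2333/60 ≈ 38.883 mcg/mL.
Steady-state peak Cmax,ss = C₀·R ≈ 38.883 × 1.1221 ≈ 43.631 mcg/mL.
Steady-state trough Cmin,ss = Cmax,ss·f ≈ 43.631 × 0.1088 ≈ 4.747 mcg/mL.
Trough 4.7 mcg/mL vs MEC 4 mcg/mL: adequate.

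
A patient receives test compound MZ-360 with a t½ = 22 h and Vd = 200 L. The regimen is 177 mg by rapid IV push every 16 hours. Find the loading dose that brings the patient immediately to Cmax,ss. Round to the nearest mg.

f = (1/2)^(16/22) ≈ 0.604045; accumulation ratio R = 1/(1−f) ≈ 2.52554.
Loading dose to hit Cmax,ss on first dose: D_load = D_maint·R ≈ 177 × 2.52554 ≈ 447.02 mg.

447 mg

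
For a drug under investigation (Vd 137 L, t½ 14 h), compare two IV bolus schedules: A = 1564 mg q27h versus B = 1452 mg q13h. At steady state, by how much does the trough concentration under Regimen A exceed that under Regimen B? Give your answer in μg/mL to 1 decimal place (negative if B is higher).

-7.7 μg/mL

Regimen A: f = (1/2)^(27/14) ≈ 0.2627; Cmin,ss = (1564/137)·f/(1−f) ≈ 4.068 μg/mL.
Regimen B: f = (1/2)^(13/14) ≈ 0.5254; Cmin,ss = (1452/137)·f/(1−f) ≈ 11.733 μg/mL.
Difference ≈ 4.068 − 11.733 ≈ -7.665 μg/mL.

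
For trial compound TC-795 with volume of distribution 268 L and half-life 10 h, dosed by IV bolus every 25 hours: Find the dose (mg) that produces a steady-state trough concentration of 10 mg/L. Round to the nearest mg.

12480 mg

τ/t½ = 25/10 ≈ 2.5, so f = (1/2)^(25/10) ≈ 0.176777.
Cmin,ss = (D/Vd)·f/(1−f), so D = Cmin,ss·Vd·(1−f)/f.
D = 10 × 268 × (1−f)/f ≈ 10 × 268 × 4.65684 ≈ 12480.33 mg.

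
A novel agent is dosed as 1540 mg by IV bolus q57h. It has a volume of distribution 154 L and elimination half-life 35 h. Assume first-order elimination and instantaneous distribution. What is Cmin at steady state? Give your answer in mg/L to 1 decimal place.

4.8 mg/L

k = ln2/t½ = ln2/35 ≈ 0.019804 h⁻¹; fraction remaining f = e^(−kτ) = e^(−0.019804×57) ≈ 0.3234.
Each bolus raises the concentration by D/Vd = 1540/154 ≈ 10.000 mg/L.
Steady-state trough Cmin,ss = C₀·f/(1−f) ≈ 10.000 × 0.3234/0.6766 ≈ 4.780 mg/L.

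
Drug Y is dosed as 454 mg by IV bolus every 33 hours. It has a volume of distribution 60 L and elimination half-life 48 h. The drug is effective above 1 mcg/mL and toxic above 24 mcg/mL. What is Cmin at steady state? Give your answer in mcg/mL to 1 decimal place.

k = ln2/t½ = ln2/48 ≈ 0.014441 h⁻¹; fraction remaining f = e^(−kτ) = e^(−0.014441×33) ≈ 0.6209.
Accumulation ratio R = 1/(1 − f) ≈ 1/0.3791 ≈ 2.6378.
Single-dose peak C₀ = D/Vd = 454/60 ≈ 7.567 mcg/mL.
Steady-state peak Cmax,ss = C₀·R ≈ 7.567 × 2.6378 ≈ 19.960 mcg/mL.
Steady-state trough Cmin,ss = Cmax,ss·f ≈ 19.960 × 0.6209 ≈ 12.393 mcg/mL.
Trough 12.4 mcg/mL vs MEC 1 mcg/mL: adequate.

12.4 mcg/mL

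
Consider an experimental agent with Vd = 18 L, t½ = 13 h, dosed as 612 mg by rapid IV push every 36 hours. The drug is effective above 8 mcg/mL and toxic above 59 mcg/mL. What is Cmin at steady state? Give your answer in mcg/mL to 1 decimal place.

k = ln2/t½ = ln2/13 ≈ 0.053319 h⁻¹; fraction remaining f = e^(−kτ) = e^(−0.053319×36) ≈ 0.1467.
Accumulation ratio R = 1/(1 − f) ≈ 1/0.8533 ≈ 1.1719.
Single-dose peak C₀ = D/Vd = 612/18 ≈ 34.000 mcg/mL.
Steady-state peak Cmax,ss = C₀·R ≈ 34.000 × 1.1719 ≈ 39.845 mcg/mL.
One interval later, Cmin,ss = Cmax,ss·e^(−kτ) ≈ 39.845 × 0.1467 ≈ 5.845 mcg/mL.
Trough 5.8 mcg/mL vs MEC 8 mcg/mL: subtherapeutic.

5.8 mcg/mL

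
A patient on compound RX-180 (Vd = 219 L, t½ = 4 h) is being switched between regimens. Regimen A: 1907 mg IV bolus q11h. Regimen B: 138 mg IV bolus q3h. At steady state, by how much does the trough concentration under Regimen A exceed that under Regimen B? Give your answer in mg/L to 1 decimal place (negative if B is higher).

0.6 mg/L

Regimen A: f = (1/2)^(11/4) ≈ 0.1487; Cmin,ss = (1907/219)·f/(1−f) ≈ 1.521 mg/L.
Regimen B: f = (1/2)^(3/4) ≈ 0.5946; Cmin,ss = (138/219)·f/(1−f) ≈ 0.924 mg/L.
Difference ≈ 1.521 − 0.924 ≈ 0.597 mg/L.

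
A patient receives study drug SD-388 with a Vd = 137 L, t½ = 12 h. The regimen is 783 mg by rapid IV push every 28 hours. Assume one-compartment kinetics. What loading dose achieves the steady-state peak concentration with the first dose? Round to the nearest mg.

977 mg

f = (1/2)^(28/12) ≈ 0.198425; accumulation ratio R = 1/(1−f) ≈ 1.24754.
Loading dose to hit Cmax,ss on first dose: D_load = D_maint·R ≈ 783 × 1.24754 ≈ 976.82 mg.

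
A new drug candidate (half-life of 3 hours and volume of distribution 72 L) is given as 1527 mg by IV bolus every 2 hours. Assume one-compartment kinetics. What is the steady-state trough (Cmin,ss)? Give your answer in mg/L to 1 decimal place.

36.1 mg/L

k = ln2/t½ = ln2/3 ≈ 0.231049 h⁻¹; fraction remaining f = e^(−kτ) = e^(−0.231049×2) ≈ 0.6300.
At steady state, accumulation factor R = 1/(1 − e^(−kτ)) ≈ 2.7027.
Single-dose peak C₀ = D/Vd = 1527/72 ≈ 21.208 mg/L.
Steady-state peak Cmax,ss = C₀·R ≈ 21.208 × 2.7027 ≈ 57.319 mg/L.
One interval later, Cmin,ss = Cmax,ss·e^(−kτ) ≈ 57.319 × 0.6300 ≈ 36.111 mg/L.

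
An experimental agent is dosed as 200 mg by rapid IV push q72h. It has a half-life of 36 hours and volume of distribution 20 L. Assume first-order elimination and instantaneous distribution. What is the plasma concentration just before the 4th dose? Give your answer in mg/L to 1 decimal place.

3.3 mg/L

f = (1/2)^(τ/t½) = (1/2)^(72/36) ≈ 0.2500.
C₀ = D/Vd = 200/20 ≈ 10.000 mg/L.
Before the 4th dose, 3 doses have been given. Superposition: Cmin = C₀·(f + f² + … + f^3).
≈ 10.000 × (0.2500 + 0.0625 + 0.0156) ≈ 10.000 × 0.3281 ≈ 3.281 mg/L.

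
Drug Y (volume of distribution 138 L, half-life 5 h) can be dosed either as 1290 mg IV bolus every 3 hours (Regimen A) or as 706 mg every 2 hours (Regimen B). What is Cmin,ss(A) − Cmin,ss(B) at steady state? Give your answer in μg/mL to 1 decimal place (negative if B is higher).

2.1 μg/mL

Regimen A: f = (1/2)^(3/5) ≈ 0.6598; Cmin,ss = (1290/138)·f/(1−f) ≈ 18.130 μg/mL.
Regimen B: f = (1/2)^(2/5) ≈ 0.7579; Cmin,ss = (706/138)·f/(1−f) ≈ 16.016 μg/mL.
Difference ≈ 18.130 − 16.016 ≈ 2.114 μg/mL.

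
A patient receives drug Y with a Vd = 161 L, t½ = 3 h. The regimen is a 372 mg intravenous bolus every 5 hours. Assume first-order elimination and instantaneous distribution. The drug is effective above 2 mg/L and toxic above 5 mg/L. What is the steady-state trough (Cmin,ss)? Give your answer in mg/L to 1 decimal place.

1.1 mg/L

Over one 5-h interval, 5/3 ≈ 1.6667 half-lives elapse, leaving f ≈ 0.3150 of each dose.
Accumulation ratio R = 1/(1 − f) ≈ 1/0.6850 ≈ 1.4599.
Each bolus raises the concentration by D/Vd = 372/161 ≈ 2.311 mg/L.
Cmax,ss = C₀/(1 − f) ≈ 2.311/0.6850 ≈ 3.374 mg/L.
One interval later, Cmin,ss = Cmax,ss·e^(−kτ) ≈ 3.374 × 0.3150 ≈ 1.063 mg/L.
Trough 1.1 mg/L vs MEC 2 mg/L: subtherapeutic.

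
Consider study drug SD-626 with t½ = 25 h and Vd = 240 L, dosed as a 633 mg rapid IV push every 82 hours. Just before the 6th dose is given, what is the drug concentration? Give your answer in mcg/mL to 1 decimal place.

0.3 mcg/mL

f = (1/2)^(τ/t½) = (1/2)^(82/25) ≈ 0.1029.
C₀ = D/Vd = 633/240 ≈ 2.638 mcg/mL.
Before the 6th dose, 5 doses have been given. Superposition: Cmin = C₀·(f + f² + … + f^5).
≈ 2.638 × (0.1029 + 0.0106 + 0.0011 + 0.0001 + 0.0000) ≈ 2.638 × 0.1147 ≈ 0.303 mcg/mL.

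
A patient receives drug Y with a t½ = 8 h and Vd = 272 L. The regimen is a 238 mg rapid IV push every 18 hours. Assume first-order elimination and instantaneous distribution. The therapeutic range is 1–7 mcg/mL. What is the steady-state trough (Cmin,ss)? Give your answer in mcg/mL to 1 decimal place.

τ/t½ = 18/8 ≈ 2.25, so fraction remaining f = (1/2)^(18/8) ≈ 0.2102.
At steady state, accumulation factor R = 1/(1 − e^(−kτ)) ≈ 1.2661.
Single-dose peak C₀ = D/Vd = 238/272 ≈ 0.875 mcg/mL.
Steady-state peak Cmax,ss = C₀·R ≈ 0.875 × 1.2661 ≈ 1.108 mcg/mL.
Steady-state trough Cmin,ss = Cmax,ss·f ≈ 1.108 × 0.2102 ≈ 0.233 mcg/mL.
Trough 0.2 mcg/mL vs MEC 1 mcg/mL: subtherapeutic.

0.2 mcg/mL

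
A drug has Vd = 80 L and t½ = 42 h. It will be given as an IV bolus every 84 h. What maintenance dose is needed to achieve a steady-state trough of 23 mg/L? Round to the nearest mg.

τ/t½ = 84/42 ≈ 2, so f = (1/2)^(84/42) ≈ 0.250000.
Cmin,ss = (D/Vd)·f/(1−f), so D = Cmin,ss·Vd·(1−f)/f.
D = 23 × 80 × (1−f)/f ≈ 23 × 80 × 3.00000 ≈ 5520.00 mg.

5520 mg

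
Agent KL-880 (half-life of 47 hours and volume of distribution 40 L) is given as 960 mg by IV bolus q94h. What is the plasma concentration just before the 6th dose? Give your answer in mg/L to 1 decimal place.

f = (1/2)^(τ/t½) = (1/2)^(94/47) ≈ 0.2500.
C₀ = D/Vd = 960/40 ≈ 24.000 mg/L.
Before the 6th dose, 5 doses have been given. Superposition: Cmin = C₀·(f + f² + … + f^5).
≈ 24.000 × (0.2500 + 0.0625 + 0.0156 + 0.0039 + 0.0010) ≈ 24.000 × 0.3330 ≈ 7.992 mg/L.

8.0 mg/L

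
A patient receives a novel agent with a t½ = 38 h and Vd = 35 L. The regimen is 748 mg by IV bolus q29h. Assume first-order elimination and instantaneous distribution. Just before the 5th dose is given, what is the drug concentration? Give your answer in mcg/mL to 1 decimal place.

f = (1/2)^(τ/t½) = (1/2)^(29/38) ≈ 0.5892.
C₀ = D/Vd = 748/35 ≈ 21.371 mcg/mL.
Before the 5th dose, 4 doses have been given. Superposition: Cmin = C₀·(f + f² + … + f^4).
≈ 21.371 × (0.5892 + 0.3472 + 0.2045 + 0.1205) ≈ 21.371 × 1.2614 ≈ 26.957 mcg/mL.

27.0 mcg/mL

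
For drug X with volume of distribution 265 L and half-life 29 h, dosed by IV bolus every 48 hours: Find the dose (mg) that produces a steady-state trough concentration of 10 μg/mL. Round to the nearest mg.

τ/t½ = 48/29 ≈ 1.6552, so f = (1/2)^(48/29) ≈ 0.317500.
Cmin,ss = (D/Vd)·f/(1−f), so D = Cmin,ss·Vd·(1−f)/f.
D = 10 × 265 × (1−f)/f ≈ 10 × 265 × 2.14961 ≈ 5696.47 mg.

5696 mg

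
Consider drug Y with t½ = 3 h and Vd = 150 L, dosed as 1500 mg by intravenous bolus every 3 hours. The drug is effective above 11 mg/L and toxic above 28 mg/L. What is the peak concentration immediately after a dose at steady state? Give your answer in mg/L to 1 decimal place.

τ = 3 h = 1 half-life, so f = (1/2)^1 = 0.5.
At steady state, R = 1/(1 − 0.5) = 2/1.
Single-dose peak C₀ = D/Vd = 1500/150 = 10 mg/L.
Steady-state peak Cmax,ss = C₀·R = 10 × 2/1 ≈ 20.000 mg/L.
Peak 20.0 mg/L vs MTC 28 mg/L: below toxic threshold.

20.0 mg/L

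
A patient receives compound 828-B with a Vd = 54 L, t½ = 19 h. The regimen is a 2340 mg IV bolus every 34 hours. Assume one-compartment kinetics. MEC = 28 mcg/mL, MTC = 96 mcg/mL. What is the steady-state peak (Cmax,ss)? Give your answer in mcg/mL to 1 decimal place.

61.0 mcg/mL

τ/t½ = 34/19 ≈ 1.7895, so fraction remaining f = (1/2)^(34/19) ≈ 0.2893.
At steady state, accumulation factor R = 1/(1 − e^(−kτ)) ≈ 1.4071.
Each bolus raises the concentration by D/Vd = 2340/54 ≈ 43.333 mcg/mL.
Steady-state peak Cmax,ss = C₀·R ≈ 43.333 × 1.4071 ≈ 60.974 mcg/mL.
Peak 61.0 mcg/mL vs MTC 96 mcg/mL: below toxic threshold.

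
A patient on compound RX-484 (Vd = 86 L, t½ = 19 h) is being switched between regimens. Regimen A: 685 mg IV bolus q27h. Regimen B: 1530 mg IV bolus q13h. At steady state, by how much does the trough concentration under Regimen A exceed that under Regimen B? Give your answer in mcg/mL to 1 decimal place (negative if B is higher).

Regimen A: f = (1/2)^(27/19) ≈ 0.3734; Cmin,ss = (685/86)·f/(1−f) ≈ 4.747 mcg/mL.
Regimen B: f = (1/2)^(13/19) ≈ 0.6223; Cmin,ss = (1530/86)·f/(1−f) ≈ 29.312 mcg/mL.
Difference ≈ 4.747 − 29.312 ≈ -24.565 mcg/mL.

-24.6 mcg/mL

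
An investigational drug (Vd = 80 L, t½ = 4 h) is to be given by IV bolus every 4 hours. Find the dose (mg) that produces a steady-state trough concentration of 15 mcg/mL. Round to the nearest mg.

1200 mg

τ/t½ = 4/4 ≈ 1, so f = (1/2)^(4/4) ≈ 0.500000.
Cmin,ss = (D/Vd)·f/(1−f), so D = Cmin,ss·Vd·(1−f)/f.
D = 15 × 80 × (1−f)/f ≈ 15 × 80 × 1.00000 ≈ 1200.00 mg.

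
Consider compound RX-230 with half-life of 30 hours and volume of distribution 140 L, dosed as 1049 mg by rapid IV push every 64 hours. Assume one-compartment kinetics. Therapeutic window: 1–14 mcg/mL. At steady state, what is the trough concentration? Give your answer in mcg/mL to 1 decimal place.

τ/t½ = 64/30 ≈ 2.1333, so fraction remaining f = (1/2)^(64/30) ≈ 0.2279.
Single-dose peak C₀ = D/Vd = 1049/140 ≈ 7.493 mcg/mL.
Steady-state trough Cmin,ss = C₀·f/(1−f) ≈ 7.493 × 0.2279/0.7721 ≈ 2.212 mcg/mL.
Trough 2.2 mcg/mL vs MEC 1 mcg/mL: adequate.

2.2 mcg/mL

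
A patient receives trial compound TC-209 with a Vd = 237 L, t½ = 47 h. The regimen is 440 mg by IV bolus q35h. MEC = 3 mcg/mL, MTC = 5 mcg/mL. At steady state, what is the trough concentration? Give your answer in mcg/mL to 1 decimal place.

2.7 mcg/mL

τ/t½ = 35/47 ≈ 0.74468, so fraction remaining f = (1/2)^(35/47) ≈ 0.5968.
Accumulation ratio R = 1/(1 − f) ≈ 1/0.4032 ≈ 2.4802.
Each bolus raises the concentration by D/Vd = 440/237 ≈ 1.857 mcg/mL.
Steady-state peak Cmax,ss = C₀·R ≈ 1.857 × 2.4802 ≈ 4.606 mcg/mL.
Steady-state trough Cmin,ss = Cmax,ss·f ≈ 4.606 × 0.5968 ≈ 2.749 mcg/mL.
Trough 2.7 mcg/mL vs MEC 3 mcg/mL: subtherapeutic.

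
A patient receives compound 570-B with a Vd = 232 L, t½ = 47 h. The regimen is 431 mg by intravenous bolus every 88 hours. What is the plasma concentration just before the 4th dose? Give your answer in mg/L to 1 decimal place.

0.7 mg/L

f = (1/2)^(τ/t½) = (1/2)^(88/47) ≈ 0.2731.
C₀ = D/Vd = 431/232 ≈ 1.858 mg/L.
Before the 4th dose, 3 doses have been given. Superposition: Cmin = C₀·(f + f² + … + f^3).
≈ 1.858 × (0.2731 + 0.0746 + 0.0204) ≈ 1.858 × 0.3681 ≈ 0.684 mg/L.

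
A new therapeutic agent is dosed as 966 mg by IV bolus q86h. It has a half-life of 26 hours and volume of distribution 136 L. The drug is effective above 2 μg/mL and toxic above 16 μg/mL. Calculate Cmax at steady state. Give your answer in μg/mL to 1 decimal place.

Over one 86-h interval, 86/26 ≈ 3.3077 half-lives elapse, leaving f ≈ 0.1010 of each dose.
Accumulation ratio R = 1/(1 − f) ≈ 1/0.8990 ≈ 1.1123.
Each bolus raises the concentration by D/Vd = 966/136 ≈ 7.103 μg/mL.
Cmax,ss = C₀/(1 − f) ≈ 7.103/0.8990 ≈ 7.901 μg/mL.
Peak 7.9 μg/mL vs MTC 16 μg/mL: below toxic threshold.

7.9 μg/mL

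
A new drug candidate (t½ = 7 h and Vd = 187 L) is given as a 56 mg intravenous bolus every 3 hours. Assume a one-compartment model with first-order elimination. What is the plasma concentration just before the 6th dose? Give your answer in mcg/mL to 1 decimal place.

f = (1/2)^(τ/t½) = (1/2)^(3/7) ≈ 0.7430.
C₀ = D/Vd = 56/187 ≈ 0.299 mcg/mL.
Before the 6th dose, 5 doses have been given. Superposition: Cmin = C₀·(f + f² + … + f^5).
≈ 0.299 × (0.7430 + 0.5520 + 0.4102 + 0.3048 + 0.2264) ≈ 0.299 × 2.2364 ≈ 0.669 mcg/mL.

0.7 mcg/mL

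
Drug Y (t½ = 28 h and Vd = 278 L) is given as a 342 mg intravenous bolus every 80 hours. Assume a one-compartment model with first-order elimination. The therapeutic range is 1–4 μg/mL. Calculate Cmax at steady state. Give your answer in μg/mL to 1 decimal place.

τ/t½ = 80/28 ≈ 2.8571, so fraction remaining f = (1/2)^(80/28) ≈ 0.1380.
At steady state, accumulation factor R = 1/(1 − e^(−kτ)) ≈ 1.1601.
Single-dose peak C₀ = D/Vd = 342/278 ≈ 1.230 μg/mL.
Steady-state peak Cmax,ss = C₀·R ≈ 1.230 × 1.1601 ≈ 1.427 μg/mL.
Peak 1.4 μg/mL vs MTC 4 μg/mL: below toxic threshold.

1.4 μg/mL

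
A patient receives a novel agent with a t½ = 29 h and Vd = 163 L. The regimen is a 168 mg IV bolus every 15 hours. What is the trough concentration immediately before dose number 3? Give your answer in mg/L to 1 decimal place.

1.2 mg/L

f = (1/2)^(τ/t½) = (1/2)^(15/29) ≈ 0.6987.
C₀ = D/Vd = 168/163 ≈ 1.031 mg/L.
Before the 3rd dose, 2 doses have been given. Superposition: Cmin = C₀·(f + f²).
≈ 1.031 × (0.6987 + 0.4882) ≈ 1.031 × 1.1869 ≈ 1.224 mg/L.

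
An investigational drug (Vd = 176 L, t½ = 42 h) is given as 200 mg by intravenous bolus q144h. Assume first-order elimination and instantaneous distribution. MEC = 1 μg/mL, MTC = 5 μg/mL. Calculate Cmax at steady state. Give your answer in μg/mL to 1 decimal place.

k = ln2/t½ = ln2/42 ≈ 0.016504 h⁻¹; fraction remaining f = e^(−kτ) = e^(−0.016504×144) ≈ 0.0929.
At steady state, accumulation factor R = 1/(1 − e^(−kτ)) ≈ 1.1024.
Single-dose peak C₀ = D/Vd = 200/176 ≈ 1.136 μg/mL.
Steady-state peak Cmax,ss = C₀·R ≈ 1.136 × 1.1024 ≈ 1.252 μg/mL.
Peak 1.3 μg/mL vs MTC 5 μg/mL: below toxic threshold.

1.3 μg/mL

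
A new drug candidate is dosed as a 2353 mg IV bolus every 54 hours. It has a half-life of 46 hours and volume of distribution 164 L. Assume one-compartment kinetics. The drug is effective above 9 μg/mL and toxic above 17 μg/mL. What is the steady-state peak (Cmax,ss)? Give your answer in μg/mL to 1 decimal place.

k = ln2/t½ = ln2/46 ≈ 0.015068 h⁻¹; fraction remaining f = e^(−kτ) = e^(−0.015068×54) ≈ 0.4432.
At steady state, accumulation factor R = 1/(1 − e^(−kτ)) ≈ 1.7960.
Single-dose peak C₀ = D/Vd = 2353/164 ≈ 14.348 μg/mL.
Steady-state peak Cmax,ss = C₀·R ≈ 14.348 × 1.7960 ≈ 25.769 μg/mL.
Peak 25.8 μg/mL vs MTC 17 μg/mL: exceeds toxic threshold.

25.8 μg/mL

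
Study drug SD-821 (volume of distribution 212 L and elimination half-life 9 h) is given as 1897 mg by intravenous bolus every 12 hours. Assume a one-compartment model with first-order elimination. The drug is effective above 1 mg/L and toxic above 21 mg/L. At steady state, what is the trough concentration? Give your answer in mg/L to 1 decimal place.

τ/t½ = 12/9 ≈ 1.3333, so fraction remaining f = (1/2)^(12/9) ≈ 0.3969.
At steady state, accumulation factor R = 1/(1 − e^(−kτ)) ≈ 1.6581.
Single-dose peak C₀ = D/Vd = 1897/212 ≈ 8.948 mg/L.
Steady-state peak Cmax,ss = C₀·R ≈ 8.948 × 1.6581 ≈ 14.837 mg/L.
One interval later, Cmin,ss = Cmax,ss·e^(−kτ) ≈ 14.837 × 0.3969 ≈ 5.889 mg/L.
Trough 5.9 mg/L vs MEC 1 mg/L: adequate.

5.9 mg/L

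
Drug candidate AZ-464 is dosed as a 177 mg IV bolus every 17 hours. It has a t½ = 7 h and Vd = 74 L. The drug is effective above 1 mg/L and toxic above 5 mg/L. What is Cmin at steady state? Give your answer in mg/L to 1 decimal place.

0.5 mg/L

τ/t½ = 17/7 ≈ 2.4286, so fraction remaining f = (1/2)^(17/7) ≈ 0.1857.
At steady state, accumulation factor R = 1/(1 − e^(−kτ)) ≈ 1.2280.
Single-dose peak C₀ = D/Vd = 177/74 ≈ 2.392 mg/L.
Cmax,ss = C₀/(1 − f) ≈ 2.392/0.8143 ≈ 2.937 mg/L.
One interval later, Cmin,ss = Cmax,ss·e^(−kτ) ≈ 2.937 × 0.1857 ≈ 0.545 mg/L.
Trough 0.5 mg/L vs MEC 1 mg/L: subtherapeutic.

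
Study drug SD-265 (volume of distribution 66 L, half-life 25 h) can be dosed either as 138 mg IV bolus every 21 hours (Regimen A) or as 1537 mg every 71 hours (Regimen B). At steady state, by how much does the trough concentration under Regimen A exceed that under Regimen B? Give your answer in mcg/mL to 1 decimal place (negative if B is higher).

-1.1 mcg/mL

Regimen A: f = (1/2)^(21/25) ≈ 0.5586; Cmin,ss = (138/66)·f/(1−f) ≈ 2.646 mcg/mL.
Regimen B: f = (1/2)^(71/25) ≈ 0.1397; Cmin,ss = (1537/66)·f/(1−f) ≈ 3.782 mcg/mL.
Difference ≈ 2.646 − 3.782 ≈ -1.136 mcg/mL.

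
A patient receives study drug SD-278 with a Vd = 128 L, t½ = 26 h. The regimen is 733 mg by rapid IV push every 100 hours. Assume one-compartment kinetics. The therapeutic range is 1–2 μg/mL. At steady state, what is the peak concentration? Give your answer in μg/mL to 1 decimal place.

Over one 100-h interval, 100/26 ≈ 3.8462 half-lives elapse, leaving f ≈ 0.0695 of each dose.
Accumulation ratio R = 1/(1 − f) ≈ 1/0.9305 ≈ 1.0747.
Single-dose peak C₀ = D/Vd = 733/128 ≈ 5.727 μg/mL.
Cmax,ss = C₀/(1 − f) ≈ 5.727/0.9305 ≈ 6.155 μg/mL.
Peak 6.2 μg/mL vs MTC 2 μg/mL: exceeds toxic threshold.

6.2 μg/mL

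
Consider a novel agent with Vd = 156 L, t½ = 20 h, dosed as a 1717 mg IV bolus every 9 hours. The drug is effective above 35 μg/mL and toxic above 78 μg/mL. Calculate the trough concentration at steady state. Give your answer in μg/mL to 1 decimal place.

k = ln2/t½ = ln2/20 ≈ 0.034657 h⁻¹; fraction remaining f = e^(−kτ) = e^(−0.034657×9) ≈ 0.7320.
Each bolus raises the concentration by D/Vd = 1717/156 ≈ 11.006 μg/mL.
Steady-state trough Cmin,ss = C₀·f/(1−f) ≈ 11.006 × 0.7320/0.2680 ≈ 30.061 μg/mL.
Trough 30.1 μg/mL vs MEC 35 μg/mL: subtherapeutic.

30.1 μg/mL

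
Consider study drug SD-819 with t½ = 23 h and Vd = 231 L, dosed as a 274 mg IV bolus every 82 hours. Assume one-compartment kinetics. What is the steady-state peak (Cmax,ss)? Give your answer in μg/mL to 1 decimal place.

τ/t½ = 82/23 ≈ 3.5652, so fraction remaining f = (1/2)^(82/23) ≈ 0.0845.
At steady state, accumulation factor R = 1/(1 − e^(−kτ)) ≈ 1.0923.
Single-dose peak C₀ = D/Vd = 274/231 ≈ 1.186 μg/mL.
Cmax,ss = C₀/(1 − f) ≈ 1.186/0.9155 ≈ 1.295 μg/mL.

1.3 μg/mL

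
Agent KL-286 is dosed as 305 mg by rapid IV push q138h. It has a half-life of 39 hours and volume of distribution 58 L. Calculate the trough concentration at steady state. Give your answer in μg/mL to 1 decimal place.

0.5 μg/mL

k = ln2/t½ = ln2/39 ≈ 0.017773 h⁻¹; fraction remaining f = e^(−kτ) = e^(−0.017773×138) ≈ 0.0861.
Accumulation ratio R = 1/(1 − f) ≈ 1/0.9139 ≈ 1.0942.
Each bolus raises the concentration by D/Vd = 305/58 ≈ 5.259 μg/mL.
Cmax,ss = C₀/(1 − f) ≈ 5.259/0.9139 ≈ 5.754 μg/mL.
One interval later, Cmin,ss = Cmax,ss·e^(−kτ) ≈ 5.754 × 0.0861 ≈ 0.495 μg/mL.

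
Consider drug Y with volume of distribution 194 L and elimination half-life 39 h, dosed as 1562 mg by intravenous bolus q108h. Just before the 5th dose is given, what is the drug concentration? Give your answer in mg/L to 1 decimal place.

1.4 mg/L

f = (1/2)^(τ/t½) = (1/2)^(108/39) ≈ 0.1467.
C₀ = D/Vd = 1562/194 ≈ 8.052 mg/L.
Before the 5th dose, 4 doses have been given. Superposition: Cmin = C₀·(f + f² + … + f^4).
≈ 8.052 × (0.1467 + 0.0215 + 0.0032 + 0.0005) ≈ 8.052 × 0.1719 ≈ 1.384 mg/L.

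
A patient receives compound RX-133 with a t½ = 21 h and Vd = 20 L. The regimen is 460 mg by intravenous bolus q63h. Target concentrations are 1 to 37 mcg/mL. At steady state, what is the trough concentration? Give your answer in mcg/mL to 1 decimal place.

The dosing interval is 3 half-lives, so f = 2^(−3) = 0.125.
Accumulation ratio R = 1/(1 − f) = 1/0.875 = 8/7.
Single-dose peak C₀ = D/Vd = 460/20 = 23 mcg/mL.
Steady-state peak Cmax,ss = C₀·R = 23 × 8/7 ≈ 26.286 mcg/mL.
Steady-state trough Cmin,ss = Cmax,ss·f ≈ 26.286 × 0.125 ≈ 3.286 mcg/mL.
Trough 3.3 mcg/mL vs MEC 1 mcg/mL: adequate.

3.3 mcg/mL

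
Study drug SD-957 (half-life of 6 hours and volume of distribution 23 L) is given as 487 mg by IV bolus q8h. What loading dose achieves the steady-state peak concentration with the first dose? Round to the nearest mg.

807 mg

f = (1/2)^(8/6) ≈ 0.396850; accumulation ratio R = 1/(1−f) ≈ 1.65796.
Loading dose to hit Cmax,ss on first dose: D_load = D_maint·R ≈ 487 × 1.65796 ≈ 807.43 mg.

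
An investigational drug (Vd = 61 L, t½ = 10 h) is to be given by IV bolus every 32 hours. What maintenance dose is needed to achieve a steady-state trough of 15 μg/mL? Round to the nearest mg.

τ/t½ = 32/10 ≈ 3.2, so f = (1/2)^(32/10) ≈ 0.108819.
Cmin,ss = (D/Vd)·f/(1−f), so D = Cmin,ss·Vd·(1−f)/f.
D = 15 × 61 × (1−f)/f ≈ 15 × 61 × 8.18957 ≈ 7493.46 mg.

7493 mg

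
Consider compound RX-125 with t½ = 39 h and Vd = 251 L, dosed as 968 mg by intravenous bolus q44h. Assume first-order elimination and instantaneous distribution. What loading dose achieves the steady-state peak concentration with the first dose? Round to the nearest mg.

1784 mg

f = (1/2)^(44/39) ≈ 0.457485; accumulation ratio R = 1/(1−f) ≈ 1.84327.
Loading dose to hit Cmax,ss on first dose: D_load = D_maint·R ≈ 968 × 1.84327 ≈ 1784.29 mg.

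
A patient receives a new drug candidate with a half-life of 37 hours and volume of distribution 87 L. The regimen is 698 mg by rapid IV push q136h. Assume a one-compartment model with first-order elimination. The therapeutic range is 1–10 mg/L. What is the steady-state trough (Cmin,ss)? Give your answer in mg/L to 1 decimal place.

0.7 mg/L

Over one 136-h interval, 136/37 ≈ 3.6757 half-lives elapse, leaving f ≈ 0.0783 of each dose.
At steady state, accumulation factor R = 1/(1 − e^(−kτ)) ≈ 1.0850.
Each bolus raises the concentration by D/Vd = 698/87 ≈ 8.023 mg/L.
Steady-state peak Cmax,ss = C₀·R ≈ 8.023 × 1.0850 ≈ 8.705 mg/L.
One interval later, Cmin,ss = Cmax,ss·e^(−kτ) ≈ 8.705 × 0.0783 ≈ 0.682 mg/L.
Trough 0.7 mg/L vs MEC 1 mg/L: subtherapeutic.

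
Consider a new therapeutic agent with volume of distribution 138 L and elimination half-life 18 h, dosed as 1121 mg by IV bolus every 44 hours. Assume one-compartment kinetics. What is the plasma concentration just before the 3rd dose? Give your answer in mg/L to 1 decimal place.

1.8 mg/L

f = (1/2)^(τ/t½) = (1/2)^(44/18) ≈ 0.1837.
C₀ = D/Vd = 1121/138 ≈ 8.123 mg/L.
Before the 3rd dose, 2 doses have been given. Superposition: Cmin = C₀·(f + f²).
≈ 8.123 × (0.1837 + 0.0337) ≈ 8.123 × 0.2174 ≈ 1.766 mg/L.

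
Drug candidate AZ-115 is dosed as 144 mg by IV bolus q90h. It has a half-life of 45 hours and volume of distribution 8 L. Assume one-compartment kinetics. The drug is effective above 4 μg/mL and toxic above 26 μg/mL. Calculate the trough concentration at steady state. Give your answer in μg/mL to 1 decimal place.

The dosing interval is 2 half-lives, so f = 2^(−2) = 0.25.
Accumulation ratio R = 1/(1 − f) = 1/0.75 = 4/3.
Single-dose peak C₀ = D/Vd = 144/8 = 18 μg/mL.
Steady-state peak Cmax,ss = C₀·R = 18 × 4/3 ≈ 24.000 μg/mL.
Steady-state trough Cmin,ss = Cmax,ss·f ≈ 24.000 × 0.25 ≈ 6.000 μg/mL.
Trough 6.0 μg/mL vs MEC 4 μg/mL: adequate.

6.0 μg/mL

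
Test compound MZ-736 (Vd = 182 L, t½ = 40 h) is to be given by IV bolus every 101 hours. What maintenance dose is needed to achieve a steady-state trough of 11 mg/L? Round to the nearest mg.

9521 mg

τ/t½ = 101/40 ≈ 2.525, so f = (1/2)^(101/40) ≈ 0.173740.
Cmin,ss = (D/Vd)·f/(1−f), so D = Cmin,ss·Vd·(1−f)/f.
D = 11 × 182 × (1−f)/f ≈ 11 × 182 × 4.75573 ≈ 9520.97 mg.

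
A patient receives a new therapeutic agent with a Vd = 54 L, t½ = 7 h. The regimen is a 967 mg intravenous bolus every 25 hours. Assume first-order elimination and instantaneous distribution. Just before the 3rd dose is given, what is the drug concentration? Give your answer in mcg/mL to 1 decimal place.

1.6 mcg/mL

f = (1/2)^(τ/t½) = (1/2)^(25/7) ≈ 0.0841.
C₀ = D/Vd = 967/54 ≈ 17.907 mcg/mL.
Before the 3rd dose, 2 doses have been given. Superposition: Cmin = C₀·(f + f²).
≈ 17.907 × (0.0841 + 0.0071) ≈ 17.907 × 0.0912 ≈ 1.633 mcg/mL.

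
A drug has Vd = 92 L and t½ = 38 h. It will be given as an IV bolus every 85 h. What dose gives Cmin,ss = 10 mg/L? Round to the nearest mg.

3417 mg

τ/t½ = 85/38 ≈ 2.2368, so f = (1/2)^(85/38) ≈ 0.212150.
Cmin,ss = (D/Vd)·f/(1−f), so D = Cmin,ss·Vd·(1−f)/f.
D = 10 × 92 × (1−f)/f ≈ 10 × 92 × 3.71365 ≈ 3416.56 mg.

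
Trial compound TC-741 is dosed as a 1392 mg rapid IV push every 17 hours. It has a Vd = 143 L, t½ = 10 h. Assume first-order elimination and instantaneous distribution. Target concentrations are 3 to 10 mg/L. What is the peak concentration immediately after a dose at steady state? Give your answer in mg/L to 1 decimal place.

14.1 mg/L

k = ln2/t½ = ln2/10 ≈ 0.069315 h⁻¹; fraction remaining f = e^(−kτ) = e^(−0.069315×17) ≈ 0.3078.
At steady state, accumulation factor R = 1/(1 − e^(−kτ)) ≈ 1.4447.
Single-dose peak C₀ = D/Vd = 1392/143 ≈ 9.734 mg/L.
Steady-state peak Cmax,ss = C₀·R ≈ 9.734 × 1.4447 ≈ 14.063 mg/L.
Peak 14.1 mg/L vs MTC 10 mg/L: exceeds toxic threshold.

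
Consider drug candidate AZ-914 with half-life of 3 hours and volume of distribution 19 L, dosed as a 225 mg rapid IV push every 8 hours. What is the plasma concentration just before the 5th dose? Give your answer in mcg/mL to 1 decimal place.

2.2 mcg/mL

f = (1/2)^(τ/t½) = (1/2)^(8/3) ≈ 0.1575.
C₀ = D/Vd = 225/19 ≈ 11.842 mcg/mL.
Before the 5th dose, 4 doses have been given. Superposition: Cmin = C₀·(f + f² + … + f^4).
≈ 11.842 × (0.1575 + 0.0248 + 0.0039 + 0.0006) ≈ 11.842 × 0.1868 ≈ 2.212 mcg/mL.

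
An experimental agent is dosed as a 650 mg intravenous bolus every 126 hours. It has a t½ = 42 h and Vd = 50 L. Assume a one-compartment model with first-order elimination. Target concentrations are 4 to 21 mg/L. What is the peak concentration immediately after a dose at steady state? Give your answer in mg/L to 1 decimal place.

14.9 mg/L

τ = 126 h = 3 half-lives, so f = (1/2)^3 = 0.125.
Accumulation ratio R = 1/(1 − f) = 1/0.875 = 8/7.
Single-dose peak C₀ = D/Vd = 650/50 = 13 mg/L.
Steady-state peak Cmax,ss = C₀·R = 13 × 8/7 ≈ 14.857 mg/L.
Peak 14.9 mg/L vs MTC 21 mg/L: below toxic threshold.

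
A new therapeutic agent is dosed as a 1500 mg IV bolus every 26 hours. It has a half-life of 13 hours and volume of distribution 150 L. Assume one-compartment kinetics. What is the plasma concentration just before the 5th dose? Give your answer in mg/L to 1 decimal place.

f = (1/2)^(τ/t½) = (1/2)^(26/13) ≈ 0.2500.
C₀ = D/Vd = 1500/150 ≈ 10.000 mg/L.
Before the 5th dose, 4 doses have been given. Superposition: Cmin = C₀·(f + f² + … + f^4).
≈ 10.000 × (0.2500 + 0.0625 + 0.0156 + 0.0039) ≈ 10.000 × 0.3320 ≈ 3.320 mg/L.

3.3 mg/L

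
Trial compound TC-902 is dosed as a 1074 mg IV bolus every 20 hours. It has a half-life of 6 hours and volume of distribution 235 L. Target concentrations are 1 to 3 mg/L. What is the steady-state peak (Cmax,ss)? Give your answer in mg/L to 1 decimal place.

5.1 mg/L

k = ln2/t½ = ln2/6 ≈ 0.115525 h⁻¹; fraction remaining f = e^(−kτ) = e^(−0.115525×20) ≈ 0.0992.
Accumulation ratio R = 1/(1 − f) ≈ 1/0.9008 ≈ 1.1101.
Single-dose peak C₀ = D/Vd = 1074/235 ≈ 4.570 mg/L.
Steady-state peak Cmax,ss = C₀·R ≈ 4.570 × 1.1101 ≈ 5.073 mg/L.
Peak 5.1 mg/L vs MTC 3 mg/L: exceeds toxic threshold.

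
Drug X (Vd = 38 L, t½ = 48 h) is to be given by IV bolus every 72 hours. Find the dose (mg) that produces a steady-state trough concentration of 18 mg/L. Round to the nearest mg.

1251 mg

τ/t½ = 72/48 ≈ 1.5, so f = (1/2)^(72/48) ≈ 0.353553.
Cmin,ss = (D/Vd)·f/(1−f), so D = Cmin,ss·Vd·(1−f)/f.
D = 18 × 38 × (1−f)/f ≈ 18 × 38 × 1.82843 ≈ 1250.65 mg.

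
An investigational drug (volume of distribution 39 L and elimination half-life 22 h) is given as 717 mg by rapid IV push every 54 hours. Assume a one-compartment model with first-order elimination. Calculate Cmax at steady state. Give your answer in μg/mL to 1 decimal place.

22.5 μg/mL

τ/t½ = 54/22 ≈ 2.4545, so fraction remaining f = (1/2)^(54/22) ≈ 0.1824.
At steady state, accumulation factor R = 1/(1 − e^(−kτ)) ≈ 1.2231.
Single-dose peak C₀ = D/Vd = 717/39 ≈ 18.385 μg/mL.
Steady-state peak Cmax,ss = C₀·R ≈ 18.385 × 1.2231 ≈ 22.487 μg/mL.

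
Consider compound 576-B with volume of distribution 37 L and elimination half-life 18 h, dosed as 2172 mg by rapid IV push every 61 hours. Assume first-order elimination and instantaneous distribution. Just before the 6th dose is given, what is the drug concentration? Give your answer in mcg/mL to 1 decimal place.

f = (1/2)^(τ/t½) = (1/2)^(61/18) ≈ 0.0955.
C₀ = D/Vd = 2172/37 ≈ 58.703 mcg/mL.
Before the 6th dose, 5 doses have been given. Superposition: Cmin = C₀·(f + f² + … + f^5).
≈ 58.703 × (0.0955 + 0.0091 + 0.0009 + 0.0001 + 0.0000) ≈ 58.703 × 0.1056 ≈ 6.199 mcg/mL.

6.2 mcg/mL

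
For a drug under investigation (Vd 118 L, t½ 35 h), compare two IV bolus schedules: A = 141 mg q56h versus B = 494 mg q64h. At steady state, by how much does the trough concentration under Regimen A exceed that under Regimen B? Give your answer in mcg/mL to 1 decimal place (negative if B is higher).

Regimen A: f = (1/2)^(56/35) ≈ 0.3299; Cmin,ss = (141/118)·f/(1−f) ≈ 0.588 mcg/mL.
Regimen B: f = (1/2)^(64/35) ≈ 0.2815; Cmin,ss = (494/118)·f/(1−f) ≈ 1.640 mcg/mL.
Difference ≈ 0.588 − 1.640 ≈ -1.052 mcg/mL.

-1.1 mcg/mL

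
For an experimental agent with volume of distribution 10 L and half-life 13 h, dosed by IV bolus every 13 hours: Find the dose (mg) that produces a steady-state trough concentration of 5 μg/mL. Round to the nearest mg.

τ/t½ = 13/13 ≈ 1, so f = (1/2)^(13/13) ≈ 0.500000.
Cmin,ss = (D/Vd)·f/(1−f), so D = Cmin,ss·Vd·(1−f)/f.
D = 5 × 10 × (1−f)/f ≈ 5 × 10 × 1.00000 ≈ 50.00 mg.

50 mg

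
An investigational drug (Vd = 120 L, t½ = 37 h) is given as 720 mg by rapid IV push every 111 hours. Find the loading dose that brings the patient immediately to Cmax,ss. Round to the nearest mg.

f = (1/2)^(111/37) ≈ 0.125000; accumulation ratio R = 1/(1−f) ≈ 1.14286.
Loading dose to hit Cmax,ss on first dose: D_load = D_maint·R ≈ 720 × 1.14286 ≈ 822.86 mg.

823 mg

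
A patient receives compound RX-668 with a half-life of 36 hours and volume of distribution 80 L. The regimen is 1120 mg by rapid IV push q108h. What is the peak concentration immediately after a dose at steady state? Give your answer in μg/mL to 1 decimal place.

16.0 μg/mL

The dosing interval is 3 half-lives, so f = 2^(−3) = 0.125.
At steady state, R = 1/(1 − 0.125) = 8/7.
Single-dose peak C₀ = D/Vd = 1120/80 = 14 μg/mL.
Steady-state peak Cmax,ss = C₀·R = 14 × 8/7 ≈ 16.000 μg/mL.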